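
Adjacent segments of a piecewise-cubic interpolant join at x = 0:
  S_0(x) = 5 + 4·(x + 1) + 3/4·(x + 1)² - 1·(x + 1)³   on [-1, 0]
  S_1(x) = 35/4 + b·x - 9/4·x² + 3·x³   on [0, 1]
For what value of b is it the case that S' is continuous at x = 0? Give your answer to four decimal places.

S_0'(x) = 4 + 3/2·(x + 1) - 3·(x + 1)², so S_0'(0) = 5/2. On the right, S_1'(0) = b, so b = 5/2.

2.5000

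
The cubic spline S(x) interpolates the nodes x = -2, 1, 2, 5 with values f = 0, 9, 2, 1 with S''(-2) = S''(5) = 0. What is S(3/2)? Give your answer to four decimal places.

Write m_i for S''(x_i). With h_i = 3, 1, 3 and divided differences Δ_i = 3, -7, -1/3, the continuity of S' gives the tridiagonal system
  3·m_0 + 8·m_1 + 1·m_2 = 6(Δ_1 - Δ_0) = -60
  1·m_1 + 8·m_2 + 3·m_3 = 6(Δ_2 - Δ_1) = 40
Natural end conditions: m_0 = m_3 = 0.
Forward elimination and back-substitution give m_0 = 0, m_1 = -520/63, m_2 = 380/63, m_3 = 0.
On [1, 2], S(x) = 9 - 331/63·(x - 1) - 260/63·(x - 1)² + 50/21·(x - 1)³.
With (x - 1) = 1/2: S(3/2) = 203/36.

5.6389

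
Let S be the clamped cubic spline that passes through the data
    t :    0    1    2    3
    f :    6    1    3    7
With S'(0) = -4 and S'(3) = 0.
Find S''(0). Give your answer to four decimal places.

Let M_i = S''(x_i). Step sizes h_i = 1, 1, 1; slopes of the chords Δ_i = (y_(i+1) - y_i)/h_i = -5, 2, 4.
  1·M_0 + 4·M_1 + 1·M_2 = 6(Δ_1 - Δ_0) = 42
  1·M_1 + 4·M_2 + 1·M_3 = 6(Δ_2 - Δ_1) = 12
Clamped end conditions give two more equations: 2h_0·M_0 + h_0·M_1 = 6(Δ_0 - S'(0)) = -6 and h_2·M_2 + 2h_2·M_3 = 6(S'(3) - Δ_2) = -24.
Hence M_0 = -134/15, M_1 = 178/15, M_2 = 52/15, M_3 = -206/15.

-8.9333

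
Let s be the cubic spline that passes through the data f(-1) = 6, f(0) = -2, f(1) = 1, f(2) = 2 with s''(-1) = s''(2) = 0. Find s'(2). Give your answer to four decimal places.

-0.2667

Put m_i = s'' at the i-th knot. Here h = (1, 1, 1) and Δ = (-8, 3, 1), so the interior equations h_(i-1)·m_(i-1) + 2(h_(i-1)+h_i)·m_i + h_i·m_(i+1) = 6(Δ_i − Δ_(i-1)) read
  1·m_0 + 4·m_1 + 1·m_2 = 6(Δ_1 - Δ_0) = 66
  1·m_1 + 4·m_2 + 1·m_3 = 6(Δ_2 - Δ_1) = -12
Natural end conditions: m_0 = m_3 = 0.
Solving the tridiagonal system: m_0 = 0, m_1 = 92/5, m_2 = -38/5, m_3 = 0.
On [1, 2], s'(t) = b_2 + 2c_2·(t - 1) + 3d_2·(t - 1)² with b_2 = Δ_2 - h_2(2m_2 + m_3)/6 = 53/15, c_2 = m_2/2 = -19/5, d_2 = (m_3 - m_2)/(6h_2) = 19/15. So s'(2) = -4/15.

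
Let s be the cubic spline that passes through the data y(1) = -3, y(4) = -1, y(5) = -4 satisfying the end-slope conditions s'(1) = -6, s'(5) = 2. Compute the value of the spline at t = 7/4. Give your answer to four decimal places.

-4.7793

Write M_i for s''(x_i). With h_i = 3, 1 and divided differences Δ_i = 2/3, -3, the continuity of s' gives the tridiagonal system
  3·M_0 + 8·M_1 + 1·M_2 = 6(Δ_1 - Δ_0) = -22
Clamped end conditions give two more equations: 2h_0·M_0 + h_0·M_1 = 6(Δ_0 - s'(1)) = 40 and h_1·M_1 + 2h_1·M_2 = 6(s'(5) - Δ_1) = 30.
Forward elimination and back-substitution give M_0 = 137/12, M_1 = -19/2, M_2 = 79/4.
On [1, 4], s(t) = -3 - 6·(t - 1) + 137/24·(t - 1)² - 251/216·(t - 1)³.
With (t - 1) = 3/4: s(7/4) = -2447/512.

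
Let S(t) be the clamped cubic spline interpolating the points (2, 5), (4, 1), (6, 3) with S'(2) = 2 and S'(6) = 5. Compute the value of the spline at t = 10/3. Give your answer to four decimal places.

3.0741

Put σ_i = S'' at the i-th knot. Here h = (2, 2) and Δ = (-2, 1), so the interior equations h_(i-1)·σ_(i-1) + 2(h_(i-1)+h_i)·σ_i + h_i·σ_(i+1) = 6(Δ_i − Δ_(i-1)) read
  2·σ_0 + 8·σ_1 + 2·σ_2 = 6(Δ_1 - Δ_0) = 18
Clamped end conditions give two more equations: 2h_0·σ_0 + h_0·σ_1 = 6(Δ_0 - S'(2)) = -24 and h_1·σ_1 + 2h_1·σ_2 = 6(S'(6) - Δ_1) = 24.
Solving: σ_0 = -15/2, σ_1 = 3, σ_2 = 9/2.
On [2, 4], S(t) = 5 + 2·(t - 2) - 15/4·(t - 2)² + 7/8·(t - 2)³.
With (t - 2) = 4/3: S(10/3) = 83/27.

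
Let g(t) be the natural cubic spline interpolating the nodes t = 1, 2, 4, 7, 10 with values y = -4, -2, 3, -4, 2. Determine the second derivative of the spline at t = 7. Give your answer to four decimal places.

With M_i denoting the second derivative at x_i, h_i = 1, 2, 3, 3, and Δ_i = (y_(i+1) − y_i)/h_i = 2, 5/2, -7/3, 2:
  1·M_0 + 6·M_1 + 2·M_2 = 6(Δ_1 - Δ_0) = 3
  2·M_1 + 10·M_2 + 3·M_3 = 6(Δ_2 - Δ_1) = -29
  3·M_2 + 12·M_3 + 3·M_4 = 6(Δ_3 - Δ_2) = 26
Natural end conditions: M_0 = M_4 = 0.
Forward elimination and back-substitution give M_0 = 0, M_1 = 395/206, M_2 = -438/103, M_3 = 998/309, M_4 = 0.

3.2298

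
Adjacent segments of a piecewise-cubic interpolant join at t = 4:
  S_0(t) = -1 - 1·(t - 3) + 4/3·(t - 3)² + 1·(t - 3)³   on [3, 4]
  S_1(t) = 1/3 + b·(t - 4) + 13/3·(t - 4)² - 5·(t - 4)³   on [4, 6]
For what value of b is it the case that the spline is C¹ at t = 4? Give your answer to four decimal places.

4.6667

S_0'(t) = -1 + 8/3·(t - 3) + 3·(t - 3)², so S_0'(4) = 14/3. On the right, S_1'(4) = b, so b = 14/3.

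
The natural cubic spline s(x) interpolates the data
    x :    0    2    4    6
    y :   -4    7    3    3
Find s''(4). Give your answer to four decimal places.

With σ_i denoting the second derivative at x_i, h_i = 2, 2, 2, and Δ_i = (y_(i+1) − y_i)/h_i = 11/2, -2, 0:
  2·σ_0 + 8·σ_1 + 2·σ_2 = 6(Δ_1 - Δ_0) = -45
  2·σ_1 + 8·σ_2 + 2·σ_3 = 6(Δ_2 - Δ_1) = 12
Natural end conditions: σ_0 = σ_3 = 0.
Hence σ_0 = 0, σ_1 = -32/5, σ_2 = 31/10, σ_3 = 0.

3.1000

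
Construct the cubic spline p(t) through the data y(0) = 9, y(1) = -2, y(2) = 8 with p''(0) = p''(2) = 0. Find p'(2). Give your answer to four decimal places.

Write σ_i for p''(x_i). With h_i = 1, 1 and divided differences Δ_i = -11, 10, the continuity of p' gives the tridiagonal system
  1·σ_0 + 4·σ_1 + 1·σ_2 = 6(Δ_1 - Δ_0) = 126
Natural end conditions: σ_0 = σ_2 = 0.
Solving the tridiagonal system: σ_0 = 0, σ_1 = 63/2, σ_2 = 0.
On [1, 2], p'(t) = b_1 + 2c_1·(t - 1) + 3d_1·(t - 1)² with b_1 = Δ_1 - h_1(2σ_1 + σ_2)/6 = -1/2, c_1 = σ_1/2 = 63/4, d_1 = (σ_2 - σ_1)/(6h_1) = -21/4. So p'(2) = 61/4.

15.2500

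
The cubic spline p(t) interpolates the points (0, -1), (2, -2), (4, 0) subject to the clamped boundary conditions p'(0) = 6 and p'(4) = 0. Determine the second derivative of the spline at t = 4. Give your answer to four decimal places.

-4.1250

With σ_i denoting the second derivative at x_i, h_i = 2, 2, and Δ_i = (y_(i+1) − y_i)/h_i = -1/2, 1:
  2·σ_0 + 8·σ_1 + 2·σ_2 = 6(Δ_1 - Δ_0) = 9
Clamped end conditions give two more equations: 2h_0·σ_0 + h_0·σ_1 = 6(Δ_0 - p'(0)) = -39 and h_1·σ_1 + 2h_1·σ_2 = 6(p'(4) - Δ_1) = -6.
Solving: σ_0 = -99/8, σ_1 = 21/4, σ_2 = -33/8.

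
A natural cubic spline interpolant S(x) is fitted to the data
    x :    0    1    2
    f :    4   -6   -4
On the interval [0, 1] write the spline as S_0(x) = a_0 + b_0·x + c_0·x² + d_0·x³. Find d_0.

3

Let m_i = S''(x_i). Step sizes h_i = 1, 1; slopes of the chords Δ_i = (y_(i+1) - y_i)/h_i = -10, 2.
  1·m_0 + 4·m_1 + 1·m_2 = 6(Δ_1 - Δ_0) = 72
Natural end conditions: m_0 = m_2 = 0.
Solving: m_0 = 0, m_1 = 18, m_2 = 0.
On [0, 1], with S_0(x) = a_0 + b_0·x + c_0·x² + d_0·x³: c_0 = m_0/2 = 0, d_0 = (m_1 - m_0)/(6h_0) = 3, b_0 = Δ_0 - h_0(2m_0 + m_1)/6 = -13.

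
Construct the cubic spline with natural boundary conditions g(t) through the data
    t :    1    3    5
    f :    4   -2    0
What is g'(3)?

Put M_i = g'' at the i-th knot. Here h = (2, 2) and Δ = (-3, 1), so the interior equations h_(i-1)·M_(i-1) + 2(h_(i-1)+h_i)·M_i + h_i·M_(i+1) = 6(Δ_i − Δ_(i-1)) read
  2·M_0 + 8·M_1 + 2·M_2 = 6(Δ_1 - Δ_0) = 24
Natural end conditions: M_0 = M_2 = 0.
Solving the tridiagonal system: M_0 = 0, M_1 = 3, M_2 = 0.
On [3, 5], g'(t) = b_1 + 2c_1·(t - 3) + 3d_1·(t - 3)² with b_1 = Δ_1 - h_1(2M_1 + M_2)/6 = -1, c_1 = M_1/2 = 3/2, d_1 = (M_2 - M_1)/(6h_1) = -1/4. So g'(3) = -1.

-1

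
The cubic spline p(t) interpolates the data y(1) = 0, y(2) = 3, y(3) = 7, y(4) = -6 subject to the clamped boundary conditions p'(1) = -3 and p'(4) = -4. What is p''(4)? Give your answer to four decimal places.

46.5333

Write σ_i for p''(x_i). With h_i = 1, 1, 1 and divided differences Δ_i = 3, 4, -13, the continuity of p' gives the tridiagonal system
  1·σ_0 + 4·σ_1 + 1·σ_2 = 6(Δ_1 - Δ_0) = 6
  1·σ_1 + 4·σ_2 + 1·σ_3 = 6(Δ_2 - Δ_1) = -102
Clamped end conditions give two more equations: 2h_0·σ_0 + h_0·σ_1 = 6(Δ_0 - p'(1)) = 36 and h_2·σ_2 + 2h_2·σ_3 = 6(p'(4) - Δ_2) = 54.
Solving: σ_0 = 212/15, σ_1 = 116/15, σ_2 = -586/15, σ_3 = 698/15.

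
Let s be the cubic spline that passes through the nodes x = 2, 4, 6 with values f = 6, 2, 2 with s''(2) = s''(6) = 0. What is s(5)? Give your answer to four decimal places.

Put m_i = s'' at the i-th knot. Here h = (2, 2) and Δ = (-2, 0), so the interior equations h_(i-1)·m_(i-1) + 2(h_(i-1)+h_i)·m_i + h_i·m_(i+1) = 6(Δ_i − Δ_(i-1)) read
  2·m_0 + 8·m_1 + 2·m_2 = 6(Δ_1 - Δ_0) = 12
Natural end conditions: m_0 = m_2 = 0.
Hence m_0 = 0, m_1 = 3/2, m_2 = 0.
On [4, 6], s(x) = 2 - 1·(x - 4) + 3/4·(x - 4)² - 1/8·(x - 4)³.
With (x - 4) = 1: s(5) = 13/8.

1.6250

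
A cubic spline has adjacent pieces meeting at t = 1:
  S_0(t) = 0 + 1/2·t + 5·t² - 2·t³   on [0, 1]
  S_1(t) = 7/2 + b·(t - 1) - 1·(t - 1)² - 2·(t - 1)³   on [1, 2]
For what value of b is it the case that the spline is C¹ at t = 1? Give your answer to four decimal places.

4.5000

S_0'(t) = 1/2 + 10·t - 6·t², so S_0'(1) = 9/2. On the right, S_1'(1) = b, so b = 9/2.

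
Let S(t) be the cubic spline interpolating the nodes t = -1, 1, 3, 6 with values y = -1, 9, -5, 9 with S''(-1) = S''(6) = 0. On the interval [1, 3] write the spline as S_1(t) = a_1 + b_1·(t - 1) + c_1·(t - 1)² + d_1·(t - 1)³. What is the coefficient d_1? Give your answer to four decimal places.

With M_i denoting the second derivative at x_i, h_i = 2, 2, 3, and Δ_i = (y_(i+1) − y_i)/h_i = 5, -7, 14/3:
  2·M_0 + 8·M_1 + 2·M_2 = 6(Δ_1 - Δ_0) = -72
  2·M_1 + 10·M_2 + 3·M_3 = 6(Δ_2 - Δ_1) = 70
Natural end conditions: M_0 = M_3 = 0.
Solving: M_0 = 0, M_1 = -215/19, M_2 = 176/19, M_3 = 0.
On [1, 3], with S_1(t) = a_1 + b_1·(t - 1) + c_1·(t - 1)² + d_1·(t - 1)³: c_1 = M_1/2 = -215/38, d_1 = (M_2 - M_1)/(6h_1) = 391/228, b_1 = Δ_1 - h_1(2M_1 + M_2)/6 = -145/57.

1.7149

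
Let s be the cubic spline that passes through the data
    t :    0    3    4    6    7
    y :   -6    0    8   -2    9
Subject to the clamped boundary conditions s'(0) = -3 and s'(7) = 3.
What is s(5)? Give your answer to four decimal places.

Let M_i = s''(x_i). Step sizes h_i = 3, 1, 2, 1; slopes of the chords Δ_i = (y_(i+1) - y_i)/h_i = 2, 8, -5, 11.
  3·M_0 + 8·M_1 + 1·M_2 = 6(Δ_1 - Δ_0) = 36
  1·M_1 + 6·M_2 + 2·M_3 = 6(Δ_2 - Δ_1) = -78
  2·M_2 + 6·M_3 + 1·M_4 = 6(Δ_3 - Δ_2) = 96
Clamped end conditions give two more equations: 2h_0·M_0 + h_0·M_1 = 6(Δ_0 - s'(0)) = 30 and h_3·M_3 + 2h_3·M_4 = 6(s'(7) - Δ_3) = -48.
Solving the tridiagonal system: M_0 = 92/61, M_1 = 426/61, M_2 = -1488/61, M_3 = 1872/61, M_4 = -2400/61.
On [4, 6], s(t) = 8 + 63/61·(t - 4) - 744/61·(t - 4)² + 280/61·(t - 4)³.
With (t - 4) = 1: s(5) = 87/61.

1.4262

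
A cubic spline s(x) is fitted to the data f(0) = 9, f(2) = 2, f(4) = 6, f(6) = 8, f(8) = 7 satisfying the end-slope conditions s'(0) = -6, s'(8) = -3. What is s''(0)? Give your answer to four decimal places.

With σ_i denoting the second derivative at x_i, h_i = 2, 2, 2, 2, and Δ_i = (y_(i+1) − y_i)/h_i = -7/2, 2, 1, -1/2:
  2·σ_0 + 8·σ_1 + 2·σ_2 = 6(Δ_1 - Δ_0) = 33
  2·σ_1 + 8·σ_2 + 2·σ_3 = 6(Δ_2 - Δ_1) = -6
  2·σ_2 + 8·σ_3 + 2·σ_4 = 6(Δ_3 - Δ_2) = -9
Clamped end conditions give two more equations: 2h_0·σ_0 + h_0·σ_1 = 6(Δ_0 - s'(0)) = 15 and h_3·σ_3 + 2h_3·σ_4 = 6(s'(8) - Δ_3) = -15.
Hence σ_0 = 93/56, σ_1 = 117/28, σ_2 = -15/8, σ_3 = 9/28, σ_4 = -219/56.

1.6607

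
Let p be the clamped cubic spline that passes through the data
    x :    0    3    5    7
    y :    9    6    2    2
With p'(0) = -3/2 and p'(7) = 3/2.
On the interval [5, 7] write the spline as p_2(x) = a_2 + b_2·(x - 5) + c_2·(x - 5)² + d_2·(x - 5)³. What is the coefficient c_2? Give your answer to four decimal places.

Write M_i for p''(x_i). With h_i = 3, 2, 2 and divided differences Δ_i = -1, -2, 0, the continuity of p' gives the tridiagonal system
  3·M_0 + 10·M_1 + 2·M_2 = 6(Δ_1 - Δ_0) = -6
  2·M_1 + 8·M_2 + 2·M_3 = 6(Δ_2 - Δ_1) = 12
Clamped end conditions give two more equations: 2h_0·M_0 + h_0·M_1 = 6(Δ_0 - p'(0)) = 3 and h_2·M_2 + 2h_2·M_3 = 6(p'(7) - Δ_2) = 9.
Solving the tridiagonal system: M_0 = 41/37, M_1 = -45/37, M_2 = 105/74, M_3 = 57/37.
On [5, 7], with p_2(x) = a_2 + b_2·(x - 5) + c_2·(x - 5)² + d_2·(x - 5)³: c_2 = M_2/2 = 105/148, d_2 = (M_3 - M_2)/(6h_2) = 3/296, b_2 = Δ_2 - h_2(2M_2 + M_3)/6 = -54/37.

0.7095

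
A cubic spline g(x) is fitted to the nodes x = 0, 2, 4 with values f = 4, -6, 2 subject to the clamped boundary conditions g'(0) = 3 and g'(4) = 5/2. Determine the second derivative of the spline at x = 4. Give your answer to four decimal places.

Let M_i = g''(x_i). Step sizes h_i = 2, 2; slopes of the chords Δ_i = (y_(i+1) - y_i)/h_i = -5, 4.
  2·M_0 + 8·M_1 + 2·M_2 = 6(Δ_1 - Δ_0) = 54
Clamped end conditions give two more equations: 2h_0·M_0 + h_0·M_1 = 6(Δ_0 - g'(0)) = -48 and h_1·M_1 + 2h_1·M_2 = 6(g'(4) - Δ_1) = -9.
Hence M_0 = -151/8, M_1 = 55/4, M_2 = -73/8.

-9.1250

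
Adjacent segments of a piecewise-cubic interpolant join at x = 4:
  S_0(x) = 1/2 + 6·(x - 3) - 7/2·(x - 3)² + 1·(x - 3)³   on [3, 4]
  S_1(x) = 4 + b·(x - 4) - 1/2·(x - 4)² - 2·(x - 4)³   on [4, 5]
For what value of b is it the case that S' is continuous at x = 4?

S_0'(x) = 6 - 7·(x - 3) + 3·(x - 3)², so S_0'(4) = 2. On the right, S_1'(4) = b, so b = 2.

2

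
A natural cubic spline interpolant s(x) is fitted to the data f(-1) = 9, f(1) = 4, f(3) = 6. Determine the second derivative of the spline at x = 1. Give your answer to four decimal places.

Write M_i for s''(x_i). With h_i = 2, 2 and divided differences Δ_i = -5/2, 1, the continuity of s' gives the tridiagonal system
  2·M_0 + 8·M_1 + 2·M_2 = 6(Δ_1 - Δ_0) = 21
Natural end conditions: M_0 = M_2 = 0.
Hence M_0 = 0, M_1 = 21/8, M_2 = 0.

2.6250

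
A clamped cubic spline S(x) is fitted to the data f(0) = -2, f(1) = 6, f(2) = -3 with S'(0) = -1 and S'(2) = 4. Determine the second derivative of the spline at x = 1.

Write M_i for S''(x_i). With h_i = 1, 1 and divided differences Δ_i = 8, -9, the continuity of S' gives the tridiagonal system
  1·M_0 + 4·M_1 + 1·M_2 = 6(Δ_1 - Δ_0) = -102
Clamped end conditions give two more equations: 2h_0·M_0 + h_0·M_1 = 6(Δ_0 - S'(0)) = 54 and h_1·M_1 + 2h_1·M_2 = 6(S'(2) - Δ_1) = 78.
Hence M_0 = 55, M_1 = -56, M_2 = 67.

-56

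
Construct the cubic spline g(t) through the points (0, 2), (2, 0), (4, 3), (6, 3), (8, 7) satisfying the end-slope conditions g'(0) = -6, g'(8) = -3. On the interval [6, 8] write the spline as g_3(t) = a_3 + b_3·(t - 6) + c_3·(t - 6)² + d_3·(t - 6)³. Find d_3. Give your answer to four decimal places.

Put M_i = g'' at the i-th knot. Here h = (2, 2, 2, 2) and Δ = (-1, 3/2, 0, 2), so the interior equations h_(i-1)·M_(i-1) + 2(h_(i-1)+h_i)·M_i + h_i·M_(i+1) = 6(Δ_i − Δ_(i-1)) read
  2·M_0 + 8·M_1 + 2·M_2 = 6(Δ_1 - Δ_0) = 15
  2·M_1 + 8·M_2 + 2·M_3 = 6(Δ_2 - Δ_1) = -9
  2·M_2 + 8·M_3 + 2·M_4 = 6(Δ_3 - Δ_2) = 12
Clamped end conditions give two more equations: 2h_0·M_0 + h_0·M_1 = 6(Δ_0 - g'(0)) = 30 and h_3·M_3 + 2h_3·M_4 = 6(g'(8) - Δ_3) = -30.
Hence M_0 = 801/112, M_1 = 39/56, M_2 = -39/16, M_3 = 255/56, M_4 = -1095/112.
On [6, 8], with g_3(t) = a_3 + b_3·(t - 6) + c_3·(t - 6)² + d_3·(t - 6)³: c_3 = M_3/2 = 255/112, d_3 = (M_4 - M_3)/(6h_3) = -535/448, b_3 = Δ_3 - h_3(2M_3 + M_4)/6 = 249/112.

-1.1942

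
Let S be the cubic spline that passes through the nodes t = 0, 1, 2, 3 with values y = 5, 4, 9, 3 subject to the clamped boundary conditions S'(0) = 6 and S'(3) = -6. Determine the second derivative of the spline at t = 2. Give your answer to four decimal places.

-25.6000

Put M_i = S'' at the i-th knot. Here h = (1, 1, 1) and Δ = (-1, 5, -6), so the interior equations h_(i-1)·M_(i-1) + 2(h_(i-1)+h_i)·M_i + h_i·M_(i+1) = 6(Δ_i − Δ_(i-1)) read
  1·M_0 + 4·M_1 + 1·M_2 = 6(Δ_1 - Δ_0) = 36
  1·M_1 + 4·M_2 + 1·M_3 = 6(Δ_2 - Δ_1) = -66
Clamped end conditions give two more equations: 2h_0·M_0 + h_0·M_1 = 6(Δ_0 - S'(0)) = -42 and h_2·M_2 + 2h_2·M_3 = 6(S'(3) - Δ_2) = 0.
Solving: M_0 = -164/5, M_1 = 118/5, M_2 = -128/5, M_3 = 64/5.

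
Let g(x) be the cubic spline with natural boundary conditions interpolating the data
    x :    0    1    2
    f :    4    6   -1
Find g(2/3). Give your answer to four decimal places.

Write σ_i for g''(x_i). With h_i = 1, 1 and divided differences Δ_i = 2, -7, the continuity of g' gives the tridiagonal system
  1·σ_0 + 4·σ_1 + 1·σ_2 = 6(Δ_1 - Δ_0) = -54
Natural end conditions: σ_0 = σ_2 = 0.
Forward elimination and back-substitution give σ_0 = 0, σ_1 = -27/2, σ_2 = 0.
On [0, 1], g(x) = 4 + 17/4·x + 0·x² - 9/4·x³.
With x = 2/3: g(2/3) = 37/6.

6.1667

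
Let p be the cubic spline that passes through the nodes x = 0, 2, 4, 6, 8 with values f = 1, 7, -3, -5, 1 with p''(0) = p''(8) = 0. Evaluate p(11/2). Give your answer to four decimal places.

Let σ_i = p''(x_i). Step sizes h_i = 2, 2, 2, 2; slopes of the chords Δ_i = (y_(i+1) - y_i)/h_i = 3, -5, -1, 3.
  2·σ_0 + 8·σ_1 + 2·σ_2 = 6(Δ_1 - Δ_0) = -48
  2·σ_1 + 8·σ_2 + 2·σ_3 = 6(Δ_2 - Δ_1) = 24
  2·σ_2 + 8·σ_3 + 2·σ_4 = 6(Δ_3 - Δ_2) = 24
Natural end conditions: σ_0 = σ_4 = 0.
Solving the tridiagonal system: σ_0 = 0, σ_1 = -99/14, σ_2 = 30/7, σ_3 = 27/14, σ_4 = 0.
On [4, 6], p(x) = -3 - 9/2·(x - 4) + 15/7·(x - 4)² - 11/56·(x - 4)³.
With (x - 4) = 3/2: p(11/2) = -2505/448.

-5.5915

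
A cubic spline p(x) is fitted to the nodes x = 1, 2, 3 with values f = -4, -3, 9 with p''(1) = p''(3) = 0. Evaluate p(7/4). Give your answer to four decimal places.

-4.1523

Write σ_i for p''(x_i). With h_i = 1, 1 and divided differences Δ_i = 1, 12, the continuity of p' gives the tridiagonal system
  1·σ_0 + 4·σ_1 + 1·σ_2 = 6(Δ_1 - Δ_0) = 66
Natural end conditions: σ_0 = σ_2 = 0.
Forward elimination and back-substitution give σ_0 = 0, σ_1 = 33/2, σ_2 = 0.
On [1, 2], p(x) = -4 - 7/4·(x - 1) + 0·(x - 1)² + 11/4·(x - 1)³.
With (x - 1) = 3/4: p(7/4) = -1063/256.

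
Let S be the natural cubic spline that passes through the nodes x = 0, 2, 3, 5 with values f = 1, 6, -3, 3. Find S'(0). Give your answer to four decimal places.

Write M_i for S''(x_i). With h_i = 2, 1, 2 and divided differences Δ_i = 5/2, -9, 3, the continuity of S' gives the tridiagonal system
  2·M_0 + 6·M_1 + 1·M_2 = 6(Δ_1 - Δ_0) = -69
  1·M_1 + 6·M_2 + 2·M_3 = 6(Δ_2 - Δ_1) = 72
Natural end conditions: M_0 = M_3 = 0.
Forward elimination and back-substitution give M_0 = 0, M_1 = -486/35, M_2 = 501/35, M_3 = 0.
On [0, 2], S'(x) = b_0 + 2c_0·x + 3d_0·x² with b_0 = Δ_0 - h_0(2M_0 + M_1)/6 = 499/70, c_0 = M_0/2 = 0, d_0 = (M_1 - M_0)/(6h_0) = -81/70. So S'(0) = 499/70.

7.1286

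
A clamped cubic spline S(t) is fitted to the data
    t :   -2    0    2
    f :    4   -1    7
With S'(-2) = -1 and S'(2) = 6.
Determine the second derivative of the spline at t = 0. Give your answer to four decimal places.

6.2500

Write M_i for S''(x_i). With h_i = 2, 2 and divided differences Δ_i = -5/2, 4, the continuity of S' gives the tridiagonal system
  2·M_0 + 8·M_1 + 2·M_2 = 6(Δ_1 - Δ_0) = 39
Clamped end conditions give two more equations: 2h_0·M_0 + h_0·M_1 = 6(Δ_0 - S'(-2)) = -9 and h_1·M_1 + 2h_1·M_2 = 6(S'(2) - Δ_1) = 12.
Solving the tridiagonal system: M_0 = -43/8, M_1 = 25/4, M_2 = -1/8.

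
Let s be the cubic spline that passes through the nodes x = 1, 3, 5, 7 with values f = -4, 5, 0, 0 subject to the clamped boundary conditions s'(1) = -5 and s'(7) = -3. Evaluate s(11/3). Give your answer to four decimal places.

With M_i denoting the second derivative at x_i, h_i = 2, 2, 2, and Δ_i = (y_(i+1) − y_i)/h_i = 9/2, -5/2, 0:
  2·M_0 + 8·M_1 + 2·M_2 = 6(Δ_1 - Δ_0) = -42
  2·M_1 + 8·M_2 + 2·M_3 = 6(Δ_2 - Δ_1) = 15
Clamped end conditions give two more equations: 2h_0·M_0 + h_0·M_1 = 6(Δ_0 - s'(1)) = 57 and h_2·M_2 + 2h_2·M_3 = 6(s'(7) - Δ_2) = -18.
Hence M_0 = 304/15, M_1 = -361/30, M_2 = 103/15, M_3 = -119/15.
On [3, 5], s(x) = 5 + 97/30·(x - 3) - 361/60·(x - 3)² + 63/40·(x - 3)³.
With (x - 3) = 2/3: s(11/3) = 668/135.

4.9481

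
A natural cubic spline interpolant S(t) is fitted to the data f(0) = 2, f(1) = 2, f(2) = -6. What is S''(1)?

-12

Write M_i for S''(x_i). With h_i = 1, 1 and divided differences Δ_i = 0, -8, the continuity of S' gives the tridiagonal system
  1·M_0 + 4·M_1 + 1·M_2 = 6(Δ_1 - Δ_0) = -48
Natural end conditions: M_0 = M_2 = 0.
Solving: M_0 = 0, M_1 = -12, M_2 = 0.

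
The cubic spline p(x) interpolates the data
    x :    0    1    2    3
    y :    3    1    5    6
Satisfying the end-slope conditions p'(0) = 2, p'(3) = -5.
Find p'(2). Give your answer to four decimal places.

Let M_i = p''(x_i). Step sizes h_i = 1, 1, 1; slopes of the chords Δ_i = (y_(i+1) - y_i)/h_i = -2, 4, 1.
  1·M_0 + 4·M_1 + 1·M_2 = 6(Δ_1 - Δ_0) = 36
  1·M_1 + 4·M_2 + 1·M_3 = 6(Δ_2 - Δ_1) = -18
Clamped end conditions give two more equations: 2h_0·M_0 + h_0·M_1 = 6(Δ_0 - p'(0)) = -24 and h_2·M_2 + 2h_2·M_3 = 6(p'(3) - Δ_2) = -36.
Hence M_0 = -292/15, M_1 = 224/15, M_2 = -64/15, M_3 = -238/15.
On [2, 3], p'(x) = b_2 + 2c_2·(x - 2) + 3d_2·(x - 2)² with b_2 = Δ_2 - h_2(2M_2 + M_3)/6 = 76/15, c_2 = M_2/2 = -32/15, d_2 = (M_3 - M_2)/(6h_2) = -29/15. So p'(2) = 76/15.

5.0667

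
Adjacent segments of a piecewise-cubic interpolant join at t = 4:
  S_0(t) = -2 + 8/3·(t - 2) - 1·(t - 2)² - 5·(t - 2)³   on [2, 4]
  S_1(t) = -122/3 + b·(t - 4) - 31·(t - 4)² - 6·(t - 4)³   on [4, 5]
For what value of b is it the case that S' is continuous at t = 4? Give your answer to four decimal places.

S_0'(t) = 8/3 - 2·(t - 2) - 15·(t - 2)², so S_0'(4) = -184/3. On the right, S_1'(4) = b, so b = -184/3.

-61.3333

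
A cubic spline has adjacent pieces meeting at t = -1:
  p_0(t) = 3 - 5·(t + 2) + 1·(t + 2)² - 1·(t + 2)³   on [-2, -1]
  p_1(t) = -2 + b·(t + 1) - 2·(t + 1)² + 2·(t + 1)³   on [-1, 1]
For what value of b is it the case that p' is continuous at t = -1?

p_0'(t) = -5 + 2·(t + 2) - 3·(t + 2)², so p_0'(-1) = -6. On the right, p_1'(-1) = b, so b = -6.

-6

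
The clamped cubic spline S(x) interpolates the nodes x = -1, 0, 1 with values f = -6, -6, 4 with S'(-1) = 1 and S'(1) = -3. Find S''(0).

34

Put m_i = S'' at the i-th knot. Here h = (1, 1) and Δ = (0, 10), so the interior equations h_(i-1)·m_(i-1) + 2(h_(i-1)+h_i)·m_i + h_i·m_(i+1) = 6(Δ_i − Δ_(i-1)) read
  1·m_0 + 4·m_1 + 1·m_2 = 6(Δ_1 - Δ_0) = 60
Clamped end conditions give two more equations: 2h_0·m_0 + h_0·m_1 = 6(Δ_0 - S'(-1)) = -6 and h_1·m_1 + 2h_1·m_2 = 6(S'(1) - Δ_1) = -78.
Solving the tridiagonal system: m_0 = -20, m_1 = 34, m_2 = -56.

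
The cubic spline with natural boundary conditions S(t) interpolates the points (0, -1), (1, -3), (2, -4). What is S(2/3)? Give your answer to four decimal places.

-2.4259

With M_i denoting the second derivative at x_i, h_i = 1, 1, and Δ_i = (y_(i+1) − y_i)/h_i = -2, -1:
  1·M_0 + 4·M_1 + 1·M_2 = 6(Δ_1 - Δ_0) = 6
Natural end conditions: M_0 = M_2 = 0.
Solving: M_0 = 0, M_1 = 3/2, M_2 = 0.
On [0, 1], S(t) = -1 - 9/4·t + 0·t² + 1/4·t³.
With t = 2/3: S(2/3) = -131/54.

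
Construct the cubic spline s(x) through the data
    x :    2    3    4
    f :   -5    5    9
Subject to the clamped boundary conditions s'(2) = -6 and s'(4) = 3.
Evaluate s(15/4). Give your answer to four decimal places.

8.4805

With M_i denoting the second derivative at x_i, h_i = 1, 1, and Δ_i = (y_(i+1) − y_i)/h_i = 10, 4:
  1·M_0 + 4·M_1 + 1·M_2 = 6(Δ_1 - Δ_0) = -36
Clamped end conditions give two more equations: 2h_0·M_0 + h_0·M_1 = 6(Δ_0 - s'(2)) = 96 and h_1·M_1 + 2h_1·M_2 = 6(s'(4) - Δ_1) = -6.
Hence M_0 = 123/2, M_1 = -27, M_2 = 21/2.
On [3, 4], s(x) = 5 + 45/4·(x - 3) - 27/2·(x - 3)² + 25/4·(x - 3)³.
With (x - 3) = 3/4: s(15/4) = 2171/256.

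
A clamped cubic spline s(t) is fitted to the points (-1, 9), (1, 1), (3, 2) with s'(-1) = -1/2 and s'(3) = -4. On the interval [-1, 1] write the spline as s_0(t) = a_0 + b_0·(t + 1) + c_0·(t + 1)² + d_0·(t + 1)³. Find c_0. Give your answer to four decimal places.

Let M_i = s''(x_i). Step sizes h_i = 2, 2; slopes of the chords Δ_i = (y_(i+1) - y_i)/h_i = -4, 1/2.
  2·M_0 + 8·M_1 + 2·M_2 = 6(Δ_1 - Δ_0) = 27
Clamped end conditions give two more equations: 2h_0·M_0 + h_0·M_1 = 6(Δ_0 - s'(-1)) = -21 and h_1·M_1 + 2h_1·M_2 = 6(s'(3) - Δ_1) = -27.
Forward elimination and back-substitution give M_0 = -19/2, M_1 = 17/2, M_2 = -11.
On [-1, 1], with s_0(t) = a_0 + b_0·(t + 1) + c_0·(t + 1)² + d_0·(t + 1)³: c_0 = M_0/2 = -19/4, d_0 = (M_1 - M_0)/(6h_0) = 3/2, b_0 = Δ_0 - h_0(2M_0 + M_1)/6 = -1/2.

-4.7500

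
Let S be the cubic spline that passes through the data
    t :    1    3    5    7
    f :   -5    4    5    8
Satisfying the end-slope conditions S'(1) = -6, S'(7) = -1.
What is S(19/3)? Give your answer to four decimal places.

7.5877

Write M_i for S''(x_i). With h_i = 2, 2, 2 and divided differences Δ_i = 9/2, 1/2, 3/2, the continuity of S' gives the tridiagonal system
  2·M_0 + 8·M_1 + 2·M_2 = 6(Δ_1 - Δ_0) = -24
  2·M_1 + 8·M_2 + 2·M_3 = 6(Δ_2 - Δ_1) = 6
Clamped end conditions give two more equations: 2h_0·M_0 + h_0·M_1 = 6(Δ_0 - S'(1)) = 63 and h_2·M_2 + 2h_2·M_3 = 6(S'(7) - Δ_2) = -15.
Solving: M_0 = 611/30, M_1 = -277/30, M_2 = 137/30, M_3 = -181/30.
On [5, 7], S(t) = 5 + 7/15·(t - 5) + 137/60·(t - 5)² - 53/60·(t - 5)³.
With (t - 5) = 4/3: S(19/3) = 3073/405.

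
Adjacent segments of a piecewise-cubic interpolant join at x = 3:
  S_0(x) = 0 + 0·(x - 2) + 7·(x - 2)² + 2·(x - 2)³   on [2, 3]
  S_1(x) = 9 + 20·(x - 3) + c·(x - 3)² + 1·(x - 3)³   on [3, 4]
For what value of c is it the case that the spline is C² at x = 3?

S_0''(x) = 14 + 12·(x - 2), so S_0''(3) = 26. On the right, S_1''(3) = 2c, so c = 13.

13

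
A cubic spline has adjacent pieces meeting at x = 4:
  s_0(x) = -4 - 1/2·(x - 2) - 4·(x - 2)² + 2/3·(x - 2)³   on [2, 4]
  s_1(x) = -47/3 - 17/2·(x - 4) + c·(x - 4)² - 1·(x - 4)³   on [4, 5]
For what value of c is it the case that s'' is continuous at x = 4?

s_0''(x) = -8 + 4·(x - 2), so s_0''(4) = 0. On the right, s_1''(4) = 2c, so c = 0.

0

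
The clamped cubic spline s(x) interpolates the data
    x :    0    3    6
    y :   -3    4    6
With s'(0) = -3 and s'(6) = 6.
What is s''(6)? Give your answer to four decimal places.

7.6667

Put M_i = s'' at the i-th knot. Here h = (3, 3) and Δ = (7/3, 2/3), so the interior equations h_(i-1)·M_(i-1) + 2(h_(i-1)+h_i)·M_i + h_i·M_(i+1) = 6(Δ_i − Δ_(i-1)) read
  3·M_0 + 12·M_1 + 3·M_2 = 6(Δ_1 - Δ_0) = -10
Clamped end conditions give two more equations: 2h_0·M_0 + h_0·M_1 = 6(Δ_0 - s'(0)) = 32 and h_1·M_1 + 2h_1·M_2 = 6(s'(6) - Δ_1) = 32.
Solving: M_0 = 23/3, M_1 = -14/3, M_2 = 23/3.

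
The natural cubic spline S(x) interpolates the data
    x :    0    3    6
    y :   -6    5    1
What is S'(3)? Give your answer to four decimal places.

1.1667

Write σ_i for S''(x_i). With h_i = 3, 3 and divided differences Δ_i = 11/3, -4/3, the continuity of S' gives the tridiagonal system
  3·σ_0 + 12·σ_1 + 3·σ_2 = 6(Δ_1 - Δ_0) = -30
Natural end conditions: σ_0 = σ_2 = 0.
Solving: σ_0 = 0, σ_1 = -5/2, σ_2 = 0.
On [3, 6], S'(x) = b_1 + 2c_1·(x - 3) + 3d_1·(x - 3)² with b_1 = Δ_1 - h_1(2σ_1 + σ_2)/6 = 7/6, c_1 = σ_1/2 = -5/4, d_1 = (σ_2 - σ_1)/(6h_1) = 5/36. So S'(3) = 7/6.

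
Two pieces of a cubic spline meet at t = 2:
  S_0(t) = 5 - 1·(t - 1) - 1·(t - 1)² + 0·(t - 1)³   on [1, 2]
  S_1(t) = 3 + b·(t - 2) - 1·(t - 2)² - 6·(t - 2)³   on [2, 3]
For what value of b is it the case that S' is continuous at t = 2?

S_0'(t) = -1 - 2·(t - 1) + 0·(t - 1)², so S_0'(2) = -3. On the right, S_1'(2) = b, so b = -3.

-3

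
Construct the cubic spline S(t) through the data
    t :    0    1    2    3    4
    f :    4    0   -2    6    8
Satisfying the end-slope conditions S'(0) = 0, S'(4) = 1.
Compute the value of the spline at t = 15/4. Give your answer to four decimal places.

Let M_i = S''(x_i). Step sizes h_i = 1, 1, 1, 1; slopes of the chords Δ_i = (y_(i+1) - y_i)/h_i = -4, -2, 8, 2.
  1·M_0 + 4·M_1 + 1·M_2 = 6(Δ_1 - Δ_0) = 12
  1·M_1 + 4·M_2 + 1·M_3 = 6(Δ_2 - Δ_1) = 60
  1·M_2 + 4·M_3 + 1·M_4 = 6(Δ_3 - Δ_2) = -36
Clamped end conditions give two more equations: 2h_0·M_0 + h_0·M_1 = 6(Δ_0 - S'(0)) = -24 and h_3·M_3 + 2h_3·M_4 = 6(S'(4) - Δ_3) = -6.
Solving: M_0 = -359/28, M_1 = 23/14, M_2 = 73/4, M_3 = -205/14, M_4 = 121/28.
On [3, 4], S(t) = 6 + 345/56·(t - 3) - 205/28·(t - 3)² + 177/56·(t - 3)³.
With (t - 3) = 3/4: S(15/4) = 28083/3584.

7.8357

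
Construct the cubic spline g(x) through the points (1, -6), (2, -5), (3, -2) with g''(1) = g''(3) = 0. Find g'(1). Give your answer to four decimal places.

0.5000

Write M_i for g''(x_i). With h_i = 1, 1 and divided differences Δ_i = 1, 3, the continuity of g' gives the tridiagonal system
  1·M_0 + 4·M_1 + 1·M_2 = 6(Δ_1 - Δ_0) = 12
Natural end conditions: M_0 = M_2 = 0.
Solving the tridiagonal system: M_0 = 0, M_1 = 3, M_2 = 0.
On [1, 2], g'(x) = b_0 + 2c_0·(x - 1) + 3d_0·(x - 1)² with b_0 = Δ_0 - h_0(2M_0 + M_1)/6 = 1/2, c_0 = M_0/2 = 0, d_0 = (M_1 - M_0)/(6h_0) = 1/2. So g'(1) = 1/2.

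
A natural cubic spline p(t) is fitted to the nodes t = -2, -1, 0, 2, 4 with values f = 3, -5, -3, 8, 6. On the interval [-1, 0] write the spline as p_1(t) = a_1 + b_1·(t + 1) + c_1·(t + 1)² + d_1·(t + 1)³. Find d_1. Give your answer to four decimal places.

-1.8750

Write M_i for p''(x_i). With h_i = 1, 1, 2, 2 and divided differences Δ_i = -8, 2, 11/2, -1, the continuity of p' gives the tridiagonal system
  1·M_0 + 4·M_1 + 1·M_2 = 6(Δ_1 - Δ_0) = 60
  1·M_1 + 6·M_2 + 2·M_3 = 6(Δ_2 - Δ_1) = 21
  2·M_2 + 8·M_3 + 2·M_4 = 6(Δ_3 - Δ_2) = -39
Natural end conditions: M_0 = M_4 = 0.
Hence M_0 = 0, M_1 = 57/4, M_2 = 3, M_3 = -45/8, M_4 = 0.
On [-1, 0], with p_1(t) = a_1 + b_1·(t + 1) + c_1·(t + 1)² + d_1·(t + 1)³: c_1 = M_1/2 = 57/8, d_1 = (M_2 - M_1)/(6h_1) = -15/8, b_1 = Δ_1 - h_1(2M_1 + M_2)/6 = -13/4.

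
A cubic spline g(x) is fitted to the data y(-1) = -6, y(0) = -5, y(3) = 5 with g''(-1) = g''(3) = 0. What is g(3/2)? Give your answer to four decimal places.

-0.9844

With M_i denoting the second derivative at x_i, h_i = 1, 3, and Δ_i = (y_(i+1) − y_i)/h_i = 1, 10/3:
  1·M_0 + 8·M_1 + 3·M_2 = 6(Δ_1 - Δ_0) = 14
Natural end conditions: M_0 = M_2 = 0.
Hence M_0 = 0, M_1 = 7/4, M_2 = 0.
On [0, 3], g(x) = -5 + 19/12·x + 7/8·x² - 7/72·x³.
With x = 3/2: g(3/2) = -63/64.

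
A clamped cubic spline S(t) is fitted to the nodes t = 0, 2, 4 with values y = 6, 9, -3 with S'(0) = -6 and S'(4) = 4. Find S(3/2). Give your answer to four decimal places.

8.7773

With m_i denoting the second derivative at x_i, h_i = 2, 2, and Δ_i = (y_(i+1) − y_i)/h_i = 3/2, -6:
  2·m_0 + 8·m_1 + 2·m_2 = 6(Δ_1 - Δ_0) = -45
Clamped end conditions give two more equations: 2h_0·m_0 + h_0·m_1 = 6(Δ_0 - S'(0)) = 45 and h_1·m_1 + 2h_1·m_2 = 6(S'(4) - Δ_1) = 60.
Solving: m_0 = 155/8, m_1 = -65/4, m_2 = 185/8.
On [0, 2], S(t) = 6 - 6·t + 155/16·t² - 95/32·t³.
With t = 3/2: S(3/2) = 2247/256.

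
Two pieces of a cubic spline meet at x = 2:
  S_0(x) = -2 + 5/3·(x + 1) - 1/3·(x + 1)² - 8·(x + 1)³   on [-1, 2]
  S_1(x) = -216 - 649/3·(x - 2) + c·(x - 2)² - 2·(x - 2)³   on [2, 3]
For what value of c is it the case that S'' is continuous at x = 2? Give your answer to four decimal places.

-72.3333

S_0''(x) = -2/3 - 48·(x + 1), so S_0''(2) = -434/3. On the right, S_1''(2) = 2c, so c = -217/3.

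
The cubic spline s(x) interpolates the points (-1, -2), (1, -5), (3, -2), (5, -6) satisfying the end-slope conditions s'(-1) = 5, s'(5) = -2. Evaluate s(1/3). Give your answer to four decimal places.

Put σ_i = s'' at the i-th knot. Here h = (2, 2, 2) and Δ = (-3/2, 3/2, -2), so the interior equations h_(i-1)·σ_(i-1) + 2(h_(i-1)+h_i)·σ_i + h_i·σ_(i+1) = 6(Δ_i − Δ_(i-1)) read
  2·σ_0 + 8·σ_1 + 2·σ_2 = 6(Δ_1 - Δ_0) = 18
  2·σ_1 + 8·σ_2 + 2·σ_3 = 6(Δ_2 - Δ_1) = -21
Clamped end conditions give two more equations: 2h_0·σ_0 + h_0·σ_1 = 6(Δ_0 - s'(-1)) = -39 and h_2·σ_2 + 2h_2·σ_3 = 6(s'(5) - Δ_2) = 0.
Hence σ_0 = -197/15, σ_1 = 203/30, σ_2 = -74/15, σ_3 = 37/15.
On [-1, 1], s(x) = -2 + 5·(x + 1) - 197/30·(x + 1)² + 199/120·(x + 1)³.
With (x + 1) = 4/3: s(1/3) = -1246/405.

-3.0765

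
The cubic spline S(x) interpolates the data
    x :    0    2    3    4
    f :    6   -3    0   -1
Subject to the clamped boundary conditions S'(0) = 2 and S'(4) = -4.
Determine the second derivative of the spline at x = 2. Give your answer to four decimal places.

14.5909

Write m_i for S''(x_i). With h_i = 2, 1, 1 and divided differences Δ_i = -9/2, 3, -1, the continuity of S' gives the tridiagonal system
  2·m_0 + 6·m_1 + 1·m_2 = 6(Δ_1 - Δ_0) = 45
  1·m_1 + 4·m_2 + 1·m_3 = 6(Δ_2 - Δ_1) = -24
Clamped end conditions give two more equations: 2h_0·m_0 + h_0·m_1 = 6(Δ_0 - S'(0)) = -39 and h_2·m_2 + 2h_2·m_3 = 6(S'(4) - Δ_2) = -18.
Hence m_0 = -375/22, m_1 = 321/22, m_2 = -93/11, m_3 = -105/22.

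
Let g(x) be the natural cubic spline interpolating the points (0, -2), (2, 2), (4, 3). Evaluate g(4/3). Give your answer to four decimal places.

Put σ_i = g'' at the i-th knot. Here h = (2, 2) and Δ = (2, 1/2), so the interior equations h_(i-1)·σ_(i-1) + 2(h_(i-1)+h_i)·σ_i + h_i·σ_(i+1) = 6(Δ_i − Δ_(i-1)) read
  2·σ_0 + 8·σ_1 + 2·σ_2 = 6(Δ_1 - Δ_0) = -9
Natural end conditions: σ_0 = σ_2 = 0.
Forward elimination and back-substitution give σ_0 = 0, σ_1 = -9/8, σ_2 = 0.
On [0, 2], g(x) = -2 + 19/8·x + 0·x² - 3/32·x³.
With x = 4/3: g(4/3) = 17/18.

0.9444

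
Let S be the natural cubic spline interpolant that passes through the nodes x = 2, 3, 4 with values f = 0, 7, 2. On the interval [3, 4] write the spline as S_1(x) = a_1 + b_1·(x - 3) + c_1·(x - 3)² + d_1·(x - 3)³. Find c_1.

-9

Put m_i = S'' at the i-th knot. Here h = (1, 1) and Δ = (7, -5), so the interior equations h_(i-1)·m_(i-1) + 2(h_(i-1)+h_i)·m_i + h_i·m_(i+1) = 6(Δ_i − Δ_(i-1)) read
  1·m_0 + 4·m_1 + 1·m_2 = 6(Δ_1 - Δ_0) = -72
Natural end conditions: m_0 = m_2 = 0.
Hence m_0 = 0, m_1 = -18, m_2 = 0.
On [3, 4], with S_1(x) = a_1 + b_1·(x - 3) + c_1·(x - 3)² + d_1·(x - 3)³: c_1 = m_1/2 = -9, d_1 = (m_2 - m_1)/(6h_1) = 3, b_1 = Δ_1 - h_1(2m_1 + m_2)/6 = 1.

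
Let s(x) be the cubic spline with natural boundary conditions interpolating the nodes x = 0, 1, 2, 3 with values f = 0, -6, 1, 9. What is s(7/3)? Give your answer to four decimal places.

Put m_i = s'' at the i-th knot. Here h = (1, 1, 1) and Δ = (-6, 7, 8), so the interior equations h_(i-1)·m_(i-1) + 2(h_(i-1)+h_i)·m_i + h_i·m_(i+1) = 6(Δ_i − Δ_(i-1)) read
  1·m_0 + 4·m_1 + 1·m_2 = 6(Δ_1 - Δ_0) = 78
  1·m_1 + 4·m_2 + 1·m_3 = 6(Δ_2 - Δ_1) = 6
Natural end conditions: m_0 = m_3 = 0.
Hence m_0 = 0, m_1 = 102/5, m_2 = -18/5, m_3 = 0.
On [2, 3], s(x) = 1 + 46/5·(x - 2) - 9/5·(x - 2)² + 3/5·(x - 2)³.
With (x - 2) = 1/3: s(7/3) = 35/9.

3.8889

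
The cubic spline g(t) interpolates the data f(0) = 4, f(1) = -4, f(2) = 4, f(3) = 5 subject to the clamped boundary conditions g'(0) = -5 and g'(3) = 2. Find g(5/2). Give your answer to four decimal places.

Put m_i = g'' at the i-th knot. Here h = (1, 1, 1) and Δ = (-8, 8, 1), so the interior equations h_(i-1)·m_(i-1) + 2(h_(i-1)+h_i)·m_i + h_i·m_(i+1) = 6(Δ_i − Δ_(i-1)) read
  1·m_0 + 4·m_1 + 1·m_2 = 6(Δ_1 - Δ_0) = 96
  1·m_1 + 4·m_2 + 1·m_3 = 6(Δ_2 - Δ_1) = -42
Clamped end conditions give two more equations: 2h_0·m_0 + h_0·m_1 = 6(Δ_0 - g'(0)) = -18 and h_2·m_2 + 2h_2·m_3 = 6(g'(3) - Δ_2) = 6.
Forward elimination and back-substitution give m_0 = -82/3, m_1 = 110/3, m_2 = -70/3, m_3 = 44/3.
On [2, 3], g(t) = 4 + 19/3·(t - 2) - 35/3·(t - 2)² + 19/3·(t - 2)³.
With (t - 2) = 1/2: g(5/2) = 121/24.

5.0417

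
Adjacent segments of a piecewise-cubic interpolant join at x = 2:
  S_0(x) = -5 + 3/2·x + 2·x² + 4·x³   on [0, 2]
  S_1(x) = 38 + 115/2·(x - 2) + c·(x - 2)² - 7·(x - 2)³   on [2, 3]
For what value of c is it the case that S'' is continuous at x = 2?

26

S_0''(x) = 4 + 24·x, so S_0''(2) = 52. On the right, S_1''(2) = 2c, so c = 26.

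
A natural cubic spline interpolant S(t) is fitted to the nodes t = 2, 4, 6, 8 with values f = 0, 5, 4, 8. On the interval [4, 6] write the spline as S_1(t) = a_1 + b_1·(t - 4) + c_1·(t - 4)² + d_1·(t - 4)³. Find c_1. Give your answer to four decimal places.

Put M_i = S'' at the i-th knot. Here h = (2, 2, 2) and Δ = (5/2, -1/2, 2), so the interior equations h_(i-1)·M_(i-1) + 2(h_(i-1)+h_i)·M_i + h_i·M_(i+1) = 6(Δ_i − Δ_(i-1)) read
  2·M_0 + 8·M_1 + 2·M_2 = 6(Δ_1 - Δ_0) = -18
  2·M_1 + 8·M_2 + 2·M_3 = 6(Δ_2 - Δ_1) = 15
Natural end conditions: M_0 = M_3 = 0.
Hence M_0 = 0, M_1 = -29/10, M_2 = 13/5, M_3 = 0.
On [4, 6], with S_1(t) = a_1 + b_1·(t - 4) + c_1·(t - 4)² + d_1·(t - 4)³: c_1 = M_1/2 = -29/20, d_1 = (M_2 - M_1)/(6h_1) = 11/24, b_1 = Δ_1 - h_1(2M_1 + M_2)/6 = 17/30.

-1.4500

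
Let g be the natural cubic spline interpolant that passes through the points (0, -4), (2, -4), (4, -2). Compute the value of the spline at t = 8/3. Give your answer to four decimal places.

-3.5185

Let σ_i = g''(x_i). Step sizes h_i = 2, 2; slopes of the chords Δ_i = (y_(i+1) - y_i)/h_i = 0, 1.
  2·σ_0 + 8·σ_1 + 2·σ_2 = 6(Δ_1 - Δ_0) = 6
Natural end conditions: σ_0 = σ_2 = 0.
Forward elimination and back-substitution give σ_0 = 0, σ_1 = 3/4, σ_2 = 0.
On [2, 4], g(t) = -4 + 1/2·(t - 2) + 3/8·(t - 2)² - 1/16·(t - 2)³.
With (t - 2) = 2/3: g(8/3) = -95/27.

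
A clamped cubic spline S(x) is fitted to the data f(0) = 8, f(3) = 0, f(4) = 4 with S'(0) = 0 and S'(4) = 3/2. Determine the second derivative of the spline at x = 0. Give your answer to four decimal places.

Write m_i for S''(x_i). With h_i = 3, 1 and divided differences Δ_i = -8/3, 4, the continuity of S' gives the tridiagonal system
  3·m_0 + 8·m_1 + 1·m_2 = 6(Δ_1 - Δ_0) = 40
Clamped end conditions give two more equations: 2h_0·m_0 + h_0·m_1 = 6(Δ_0 - S'(0)) = -16 and h_1·m_1 + 2h_1·m_2 = 6(S'(4) - Δ_1) = -15.
Hence m_0 = -175/24, m_1 = 37/4, m_2 = -97/8.

-7.2917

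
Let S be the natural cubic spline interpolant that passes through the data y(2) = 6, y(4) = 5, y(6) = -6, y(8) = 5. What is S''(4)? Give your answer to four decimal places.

-6.2000

Write M_i for S''(x_i). With h_i = 2, 2, 2 and divided differences Δ_i = -1/2, -11/2, 11/2, the continuity of S' gives the tridiagonal system
  2·M_0 + 8·M_1 + 2·M_2 = 6(Δ_1 - Δ_0) = -30
  2·M_1 + 8·M_2 + 2·M_3 = 6(Δ_2 - Δ_1) = 66
Natural end conditions: M_0 = M_3 = 0.
Solving the tridiagonal system: M_0 = 0, M_1 = -31/5, M_2 = 49/5, M_3 = 0.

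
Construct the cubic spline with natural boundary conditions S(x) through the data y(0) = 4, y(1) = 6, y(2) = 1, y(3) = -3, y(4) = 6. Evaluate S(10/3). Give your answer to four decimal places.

Put m_i = S'' at the i-th knot. Here h = (1, 1, 1, 1) and Δ = (2, -5, -4, 9), so the interior equations h_(i-1)·m_(i-1) + 2(h_(i-1)+h_i)·m_i + h_i·m_(i+1) = 6(Δ_i − Δ_(i-1)) read
  1·m_0 + 4·m_1 + 1·m_2 = 6(Δ_1 - Δ_0) = -42
  1·m_1 + 4·m_2 + 1·m_3 = 6(Δ_2 - Δ_1) = 6
  1·m_2 + 4·m_3 + 1·m_4 = 6(Δ_3 - Δ_2) = 78
Natural end conditions: m_0 = m_4 = 0.
Forward elimination and back-substitution give m_0 = 0, m_1 = -72/7, m_2 = -6/7, m_3 = 138/7, m_4 = 0.
On [3, 4], S(x) = -3 + 17/7·(x - 3) + 69/7·(x - 3)² - 23/7·(x - 3)³.
With (x - 3) = 1/3: S(10/3) = -230/189.

-1.2169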